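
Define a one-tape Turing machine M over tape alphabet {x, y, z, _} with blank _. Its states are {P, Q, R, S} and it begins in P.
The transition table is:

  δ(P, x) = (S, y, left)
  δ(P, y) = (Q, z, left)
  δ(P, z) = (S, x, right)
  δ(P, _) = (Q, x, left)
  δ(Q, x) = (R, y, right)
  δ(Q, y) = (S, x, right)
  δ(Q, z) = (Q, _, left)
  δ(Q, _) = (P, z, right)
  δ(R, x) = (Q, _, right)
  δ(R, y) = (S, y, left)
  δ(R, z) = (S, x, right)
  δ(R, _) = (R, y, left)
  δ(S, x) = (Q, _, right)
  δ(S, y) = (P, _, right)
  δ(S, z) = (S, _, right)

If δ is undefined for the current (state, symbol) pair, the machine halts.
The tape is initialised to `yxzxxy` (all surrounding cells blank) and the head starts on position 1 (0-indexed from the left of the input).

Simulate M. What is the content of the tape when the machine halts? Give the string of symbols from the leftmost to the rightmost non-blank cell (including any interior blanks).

P | y[x]zxxy_   read x → write y, move left, go to S
S | [y]yzxxy_   read y → write _, move right, go to P
P | _[y]zxxy_   read y → write z, move left, go to Q
Q | [_]zzxxy_   read _ → write z, move right, go to P
P | z[z]zxxy_   read z → write x, move right, go to S
S | zx[z]xxy_   read z → write _, move right, go to S
S | zx_[x]xy_   read x → write _, move right, go to Q
Q | zx__[x]y_   read x → write y, move right, go to R
R | zx__y[y]_   read y → write y, move left, go to S
S | zx__[y]y_   read y → write _, move right, go to P
P | zx___[y]_   read y → write z, move left, go to Q
Q | zx__[_]z_   read _ → write z, move right, go to P
P | zx__z[z]_   read z → write x, move right, go to S
S | zx__zx[_]
The non-blank tape span at halt is zx__zx.

zx__zx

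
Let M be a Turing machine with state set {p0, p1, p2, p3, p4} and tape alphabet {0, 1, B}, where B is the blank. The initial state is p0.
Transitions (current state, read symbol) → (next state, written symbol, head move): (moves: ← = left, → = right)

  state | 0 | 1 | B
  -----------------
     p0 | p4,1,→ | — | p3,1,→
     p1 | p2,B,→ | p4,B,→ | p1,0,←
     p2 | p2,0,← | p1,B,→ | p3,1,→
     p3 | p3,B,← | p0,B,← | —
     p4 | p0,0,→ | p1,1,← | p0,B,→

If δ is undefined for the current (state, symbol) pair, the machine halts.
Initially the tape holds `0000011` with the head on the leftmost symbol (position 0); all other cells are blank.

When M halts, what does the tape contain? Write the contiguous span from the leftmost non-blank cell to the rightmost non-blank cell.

101BB11

state=p0 head=0 tape=[0]000011   (p0,0)→(p4,1,→)
state=p4 head=1 tape=1[0]00011   (p4,0)→(p0,0,→)
state=p0 head=2 tape=10[0]0011   (p0,0)→(p4,1,→)
state=p4 head=3 tape=101[0]011   (p4,0)→(p0,0,→)
state=p0 head=4 tape=1010[0]11   (p0,0)→(p4,1,→)
state=p4 head=5 tape=10101[1]1   (p4,1)→(p1,1,←)
state=p1 head=4 tape=1010[1]11   (p1,1)→(p4,B,→)
state=p4 head=5 tape=1010B[1]1   (p4,1)→(p1,1,←)
state=p1 head=4 tape=1010[B]11   (p1,B)→(p1,0,←)
state=p1 head=3 tape=101[0]011   (p1,0)→(p2,B,→)
state=p2 head=4 tape=101B[0]11   (p2,0)→(p2,0,←)
state=p2 head=3 tape=101[B]011   (p2,B)→(p3,1,→)
state=p3 head=4 tape=1011[0]11   (p3,0)→(p3,B,←)
state=p3 head=3 tape=101[1]B11   (p3,1)→(p0,B,←)
state=p0 head=2 tape=10[1]BB11
The non-blank tape span at halt is 101BB11.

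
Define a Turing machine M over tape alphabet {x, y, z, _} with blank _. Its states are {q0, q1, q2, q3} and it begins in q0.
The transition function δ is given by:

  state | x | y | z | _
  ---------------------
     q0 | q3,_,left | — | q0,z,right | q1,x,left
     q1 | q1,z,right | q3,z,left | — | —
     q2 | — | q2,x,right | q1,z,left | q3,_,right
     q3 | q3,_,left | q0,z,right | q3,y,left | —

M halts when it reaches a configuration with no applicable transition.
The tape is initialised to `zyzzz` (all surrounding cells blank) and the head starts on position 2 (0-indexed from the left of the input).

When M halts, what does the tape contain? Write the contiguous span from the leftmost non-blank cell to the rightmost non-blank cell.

state=q0 head=2 tape=zy[z]zz_   (q0,z)→(q0,z,right)
state=q0 head=3 tape=zyz[z]z_   (q0,z)→(q0,z,right)
state=q0 head=4 tape=zyzz[z]_   (q0,z)→(q0,z,right)
state=q0 head=5 tape=zyzzz[_]   (q0,_)→(q1,x,left)
state=q1 head=4 tape=zyzz[z]x
The non-blank tape span at halt is zyzzzx.

zyzzzx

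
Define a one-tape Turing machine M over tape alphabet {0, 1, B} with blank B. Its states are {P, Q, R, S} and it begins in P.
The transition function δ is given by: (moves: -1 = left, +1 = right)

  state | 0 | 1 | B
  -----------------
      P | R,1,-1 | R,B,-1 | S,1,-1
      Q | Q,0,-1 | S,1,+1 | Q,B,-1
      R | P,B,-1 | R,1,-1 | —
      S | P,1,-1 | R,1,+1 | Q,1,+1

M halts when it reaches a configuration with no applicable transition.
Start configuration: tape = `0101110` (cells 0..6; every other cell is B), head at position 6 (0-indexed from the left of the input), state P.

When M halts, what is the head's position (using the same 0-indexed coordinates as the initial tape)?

-3

P | BBB010111[0]   read 0 → write 1, move -1, go to R
R | BBB01011[1]1   read 1 → write 1, move -1, go to R
R | BBB0101[1]11   read 1 → write 1, move -1, go to R
R | BBB010[1]111   read 1 → write 1, move -1, go to R
R | BBB01[0]1111   read 0 → write B, move -1, go to P
P | BBB0[1]B1111   read 1 → write B, move -1, go to R
R | BBB[0]BB1111   read 0 → write B, move -1, go to P
P | BB[B]BBB1111   read B → write 1, move -1, go to S
S | B[B]1BBB1111   read B → write 1, move +1, go to Q
Q | B1[1]BBB1111   read 1 → write 1, move +1, go to S
S | B11[B]BB1111   read B → write 1, move +1, go to Q
Q | B111[B]B1111   read B → write B, move -1, go to Q
Q | B11[1]BB1111   read 1 → write 1, move +1, go to S
S | B111[B]B1111   read B → write 1, move +1, go to Q
Q | B1111[B]1111   read B → write B, move -1, go to Q
Q | B111[1]B1111   read 1 → write 1, move +1, go to S
S | B1111[B]1111   read B → write 1, move +1, go to Q
Q | B11111[1]111   read 1 → write 1, move +1, go to S
S | B111111[1]11   read 1 → write 1, move +1, go to R
R | B1111111[1]1   read 1 → write 1, move -1, go to R
R | B111111[1]11   read 1 → write 1, move -1, go to R
R | B11111[1]111   read 1 → write 1, move -1, go to R
R | B1111[1]1111   read 1 → write 1, move -1, go to R
R | B111[1]11111   read 1 → write 1, move -1, go to R
R | B11[1]111111   read 1 → write 1, move -1, go to R
R | B1[1]1111111   read 1 → write 1, move -1, go to R
R | B[1]11111111   read 1 → write 1, move -1, go to R
R | [B]111111111
At halt the head is at cell -3.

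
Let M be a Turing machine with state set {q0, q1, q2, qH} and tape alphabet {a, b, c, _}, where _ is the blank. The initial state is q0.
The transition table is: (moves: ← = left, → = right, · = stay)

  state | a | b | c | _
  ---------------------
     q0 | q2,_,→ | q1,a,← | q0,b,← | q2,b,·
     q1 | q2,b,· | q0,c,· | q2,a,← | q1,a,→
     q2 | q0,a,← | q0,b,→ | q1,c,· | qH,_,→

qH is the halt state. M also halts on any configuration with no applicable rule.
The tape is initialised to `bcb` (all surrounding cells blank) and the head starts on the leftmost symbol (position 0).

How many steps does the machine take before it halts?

37

state=q0 head=0 tape=__[b]cb__   (q0,b)→(q1,a,←)
state=q1 head=-1 tape=_[_]acb__   (q1,_)→(q1,a,→)
state=q1 head=0 tape=_a[a]cb__   (q1,a)→(q2,b,·)
state=q2 head=0 tape=_a[b]cb__   (q2,b)→(q0,b,→)
state=q0 head=1 tape=_ab[c]b__   (q0,c)→(q0,b,←)
state=q0 head=0 tape=_a[b]bb__   (q0,b)→(q1,a,←)
state=q1 head=-1 tape=_[a]abb__   (q1,a)→(q2,b,·)
state=q2 head=-1 tape=_[b]abb__   (q2,b)→(q0,b,→)
state=q0 head=0 tape=_b[a]bb__   (q0,a)→(q2,_,→)
state=q2 head=1 tape=_b_[b]b__   (q2,b)→(q0,b,→)
state=q0 head=2 tape=_b_b[b]__   (q0,b)→(q1,a,←)
state=q1 head=1 tape=_b_[b]a__   (q1,b)→(q0,c,·)
state=q0 head=1 tape=_b_[c]a__   (q0,c)→(q0,b,←)
state=q0 head=0 tape=_b[_]ba__   (q0,_)→(q2,b,·)
state=q2 head=0 tape=_b[b]ba__   (q2,b)→(q0,b,→)
state=q0 head=1 tape=_bb[b]a__   (q0,b)→(q1,a,←)
state=q1 head=0 tape=_b[b]aa__   (q1,b)→(q0,c,·)
state=q0 head=0 tape=_b[c]aa__   (q0,c)→(q0,b,←)
state=q0 head=-1 tape=_[b]baa__   (q0,b)→(q1,a,←)
state=q1 head=-2 tape=[_]abaa__   (q1,_)→(q1,a,→)
state=q1 head=-1 tape=a[a]baa__   (q1,a)→(q2,b,·)
state=q2 head=-1 tape=a[b]baa__   (q2,b)→(q0,b,→)
state=q0 head=0 tape=ab[b]aa__   (q0,b)→(q1,a,←)
state=q1 head=-1 tape=a[b]aaa__   (q1,b)→(q0,c,·)
state=q0 head=-1 tape=a[c]aaa__   (q0,c)→(q0,b,←)
state=q0 head=-2 tape=[a]baaa__   (q0,a)→(q2,_,→)
state=q2 head=-1 tape=_[b]aaa__   (q2,b)→(q0,b,→)
state=q0 head=0 tape=_b[a]aa__   (q0,a)→(q2,_,→)
state=q2 head=1 tape=_b_[a]a__   (q2,a)→(q0,a,←)
state=q0 head=0 tape=_b[_]aa__   (q0,_)→(q2,b,·)
state=q2 head=0 tape=_b[b]aa__   (q2,b)→(q0,b,→)
state=q0 head=1 tape=_bb[a]a__   (q0,a)→(q2,_,→)
state=q2 head=2 tape=_bb_[a]__   (q2,a)→(q0,a,←)
state=q0 head=1 tape=_bb[_]a__   (q0,_)→(q2,b,·)
state=q2 head=1 tape=_bb[b]a__   (q2,b)→(q0,b,→)
state=q0 head=2 tape=_bbb[a]__   (q0,a)→(q2,_,→)
state=q2 head=3 tape=_bbb_[_]_   (q2,_)→(qH,_,→)
state=qH head=4 tape=_bbb__[_]
M halts after 37 transitions.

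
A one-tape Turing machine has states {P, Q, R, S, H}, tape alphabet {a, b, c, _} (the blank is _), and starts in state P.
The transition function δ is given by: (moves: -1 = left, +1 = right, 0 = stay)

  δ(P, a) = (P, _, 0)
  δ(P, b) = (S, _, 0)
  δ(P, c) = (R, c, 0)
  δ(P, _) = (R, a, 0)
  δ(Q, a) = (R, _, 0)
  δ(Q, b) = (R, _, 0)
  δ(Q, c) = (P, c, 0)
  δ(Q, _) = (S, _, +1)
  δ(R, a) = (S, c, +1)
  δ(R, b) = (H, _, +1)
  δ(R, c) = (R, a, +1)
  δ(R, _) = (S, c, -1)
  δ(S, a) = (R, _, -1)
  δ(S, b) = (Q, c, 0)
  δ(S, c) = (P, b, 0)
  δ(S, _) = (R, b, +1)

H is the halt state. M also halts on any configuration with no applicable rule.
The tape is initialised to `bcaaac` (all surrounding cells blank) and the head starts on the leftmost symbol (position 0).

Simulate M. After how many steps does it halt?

state=P head=0 tape=[b]caaac___   (P,b)→(S,_,0)
state=S head=0 tape=[_]caaac___   (S,_)→(R,b,+1)
state=R head=1 tape=b[c]aaac___   (R,c)→(R,a,+1)
state=R head=2 tape=ba[a]aac___   (R,a)→(S,c,+1)
state=S head=3 tape=bac[a]ac___   (S,a)→(R,_,-1)
state=R head=2 tape=ba[c]_ac___   (R,c)→(R,a,+1)
state=R head=3 tape=baa[_]ac___   (R,_)→(S,c,-1)
state=S head=2 tape=ba[a]cac___   (S,a)→(R,_,-1)
state=R head=1 tape=b[a]_cac___   (R,a)→(S,c,+1)
state=S head=2 tape=bc[_]cac___   (S,_)→(R,b,+1)
state=R head=3 tape=bcb[c]ac___   (R,c)→(R,a,+1)
state=R head=4 tape=bcba[a]c___   (R,a)→(S,c,+1)
state=S head=5 tape=bcbac[c]___   (S,c)→(P,b,0)
state=P head=5 tape=bcbac[b]___   (P,b)→(S,_,0)
state=S head=5 tape=bcbac[_]___   (S,_)→(R,b,+1)
state=R head=6 tape=bcbacb[_]__   (R,_)→(S,c,-1)
state=S head=5 tape=bcbac[b]c__   (S,b)→(Q,c,0)
state=Q head=5 tape=bcbac[c]c__   (Q,c)→(P,c,0)
state=P head=5 tape=bcbac[c]c__   (P,c)→(R,c,0)
state=R head=5 tape=bcbac[c]c__   (R,c)→(R,a,+1)
state=R head=6 tape=bcbaca[c]__   (R,c)→(R,a,+1)
state=R head=7 tape=bcbacaa[_]_   (R,_)→(S,c,-1)
state=S head=6 tape=bcbaca[a]c_   (S,a)→(R,_,-1)
state=R head=5 tape=bcbac[a]_c_   (R,a)→(S,c,+1)
state=S head=6 tape=bcbacc[_]c_   (S,_)→(R,b,+1)
state=R head=7 tape=bcbaccb[c]_   (R,c)→(R,a,+1)
state=R head=8 tape=bcbaccba[_]   (R,_)→(S,c,-1)
state=S head=7 tape=bcbaccb[a]c   (S,a)→(R,_,-1)
state=R head=6 tape=bcbacc[b]_c   (R,b)→(H,_,+1)
state=H head=7 tape=bcbacc_[_]c
M halts after 29 transitions.

29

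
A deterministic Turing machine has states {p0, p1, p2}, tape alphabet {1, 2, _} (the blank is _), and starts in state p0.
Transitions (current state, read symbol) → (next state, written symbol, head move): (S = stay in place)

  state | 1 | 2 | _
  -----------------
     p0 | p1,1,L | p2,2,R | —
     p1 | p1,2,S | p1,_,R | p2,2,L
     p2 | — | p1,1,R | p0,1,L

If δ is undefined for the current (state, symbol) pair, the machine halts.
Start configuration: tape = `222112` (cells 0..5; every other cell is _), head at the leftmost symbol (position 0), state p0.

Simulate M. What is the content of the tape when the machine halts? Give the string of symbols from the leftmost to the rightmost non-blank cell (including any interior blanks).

21___12

p0 | [2]22112_   read 2 → write 2, move R, go to p2
p2 | 2[2]2112_   read 2 → write 1, move R, go to p1
p1 | 21[2]112_   read 2 → write _, move R, go to p1
p1 | 21_[1]12_   read 1 → write 2, move S, go to p1
p1 | 21_[2]12_   read 2 → write _, move R, go to p1
p1 | 21__[1]2_   read 1 → write 2, move S, go to p1
p1 | 21__[2]2_   read 2 → write _, move R, go to p1
p1 | 21___[2]_   read 2 → write _, move R, go to p1
p1 | 21____[_]   read _ → write 2, move L, go to p2
p2 | 21___[_]2   read _ → write 1, move L, go to p0
p0 | 21__[_]12
The non-blank tape span at halt is 21___12.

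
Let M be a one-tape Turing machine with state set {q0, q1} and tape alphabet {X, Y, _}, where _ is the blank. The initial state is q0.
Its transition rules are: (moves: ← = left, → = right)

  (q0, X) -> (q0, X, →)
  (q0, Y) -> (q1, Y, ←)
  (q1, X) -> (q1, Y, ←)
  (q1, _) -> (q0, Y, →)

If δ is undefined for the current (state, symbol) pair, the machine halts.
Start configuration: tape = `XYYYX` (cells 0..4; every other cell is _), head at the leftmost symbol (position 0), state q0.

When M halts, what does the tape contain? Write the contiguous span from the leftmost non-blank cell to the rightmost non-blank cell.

YYYYYX

state=q0 head=0 tape=_[X]YYYX   (q0,X)→(q0,X,→)
state=q0 head=1 tape=_X[Y]YYX   (q0,Y)→(q1,Y,←)
state=q1 head=0 tape=_[X]YYYX   (q1,X)→(q1,Y,←)
state=q1 head=-1 tape=[_]YYYYX   (q1,_)→(q0,Y,→)
state=q0 head=0 tape=Y[Y]YYYX   (q0,Y)→(q1,Y,←)
state=q1 head=-1 tape=[Y]YYYYX
The non-blank tape span at halt is YYYYYX.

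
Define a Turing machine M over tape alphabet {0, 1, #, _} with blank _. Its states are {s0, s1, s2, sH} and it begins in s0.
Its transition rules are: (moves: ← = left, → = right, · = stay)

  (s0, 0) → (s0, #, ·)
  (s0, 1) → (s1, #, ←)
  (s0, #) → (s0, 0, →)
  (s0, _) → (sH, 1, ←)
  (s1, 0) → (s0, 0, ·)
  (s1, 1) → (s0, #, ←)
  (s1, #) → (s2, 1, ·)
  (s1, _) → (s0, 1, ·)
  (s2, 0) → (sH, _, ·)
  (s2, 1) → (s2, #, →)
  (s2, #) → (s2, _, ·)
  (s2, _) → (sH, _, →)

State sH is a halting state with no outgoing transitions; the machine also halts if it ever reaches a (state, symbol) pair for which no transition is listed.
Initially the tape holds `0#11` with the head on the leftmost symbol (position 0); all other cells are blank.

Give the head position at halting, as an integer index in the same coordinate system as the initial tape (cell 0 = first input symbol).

3

s0 | [0]#11_   read 0 → write #, move ·, go to s0
s0 | [#]#11_   read # → write 0, move →, go to s0
s0 | 0[#]11_   read # → write 0, move →, go to s0
s0 | 00[1]1_   read 1 → write #, move ←, go to s1
s1 | 0[0]#1_   read 0 → write 0, move ·, go to s0
s0 | 0[0]#1_   read 0 → write #, move ·, go to s0
s0 | 0[#]#1_   read # → write 0, move →, go to s0
s0 | 00[#]1_   read # → write 0, move →, go to s0
s0 | 000[1]_   read 1 → write #, move ←, go to s1
s1 | 00[0]#_   read 0 → write 0, move ·, go to s0
s0 | 00[0]#_   read 0 → write #, move ·, go to s0
s0 | 00[#]#_   read # → write 0, move →, go to s0
s0 | 000[#]_   read # → write 0, move →, go to s0
s0 | 0000[_]   read _ → write 1, move ←, go to sH
sH | 000[0]1
At halt the head is at cell 3.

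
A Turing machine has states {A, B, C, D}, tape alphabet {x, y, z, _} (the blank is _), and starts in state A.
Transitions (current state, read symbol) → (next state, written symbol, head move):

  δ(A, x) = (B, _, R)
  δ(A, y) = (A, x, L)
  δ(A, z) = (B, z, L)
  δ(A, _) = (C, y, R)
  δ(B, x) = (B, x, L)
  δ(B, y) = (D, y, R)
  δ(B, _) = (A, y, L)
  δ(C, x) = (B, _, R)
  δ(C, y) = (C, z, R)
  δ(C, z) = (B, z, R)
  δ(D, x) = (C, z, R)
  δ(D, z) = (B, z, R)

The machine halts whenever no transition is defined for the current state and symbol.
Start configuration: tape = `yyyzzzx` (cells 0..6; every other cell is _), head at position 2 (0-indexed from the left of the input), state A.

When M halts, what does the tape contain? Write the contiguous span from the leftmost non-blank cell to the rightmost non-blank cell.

A | __yy[y]zzzx   read y → write x, move L, go to A
A | __y[y]xzzzx   read y → write x, move L, go to A
A | __[y]xxzzzx   read y → write x, move L, go to A
A | _[_]xxxzzzx   read _ → write y, move R, go to C
C | _y[x]xxzzzx   read x → write _, move R, go to B
B | _y_[x]xzzzx   read x → write x, move L, go to B
B | _y[_]xxzzzx   read _ → write y, move L, go to A
A | _[y]yxxzzzx   read y → write x, move L, go to A
A | [_]xyxxzzzx   read _ → write y, move R, go to C
C | y[x]yxxzzzx   read x → write _, move R, go to B
B | y_[y]xxzzzx   read y → write y, move R, go to D
D | y_y[x]xzzzx   read x → write z, move R, go to C
C | y_yz[x]zzzx   read x → write _, move R, go to B
B | y_yz_[z]zzx
The non-blank tape span at halt is y_yz_zzzx.

y_yz_zzzx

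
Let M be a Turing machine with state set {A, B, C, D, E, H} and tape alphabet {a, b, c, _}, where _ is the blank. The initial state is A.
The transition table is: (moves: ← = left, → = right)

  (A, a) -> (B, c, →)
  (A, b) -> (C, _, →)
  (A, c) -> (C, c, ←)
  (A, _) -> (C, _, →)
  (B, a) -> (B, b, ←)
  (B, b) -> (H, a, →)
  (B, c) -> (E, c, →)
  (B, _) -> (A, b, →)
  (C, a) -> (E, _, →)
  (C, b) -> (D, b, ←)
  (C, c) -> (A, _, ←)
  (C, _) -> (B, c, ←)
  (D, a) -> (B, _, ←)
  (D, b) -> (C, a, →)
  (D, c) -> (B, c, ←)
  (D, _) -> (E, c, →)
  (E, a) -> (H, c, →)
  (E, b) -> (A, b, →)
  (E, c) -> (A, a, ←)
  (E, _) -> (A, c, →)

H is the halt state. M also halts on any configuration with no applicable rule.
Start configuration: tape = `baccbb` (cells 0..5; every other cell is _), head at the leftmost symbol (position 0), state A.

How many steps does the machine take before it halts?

26

state=A head=0 tape=[b]accbb_   (A,b)→(C,_,→)
state=C head=1 tape=_[a]ccbb_   (C,a)→(E,_,→)
state=E head=2 tape=__[c]cbb_   (E,c)→(A,a,←)
state=A head=1 tape=_[_]acbb_   (A,_)→(C,_,→)
state=C head=2 tape=__[a]cbb_   (C,a)→(E,_,→)
state=E head=3 tape=___[c]bb_   (E,c)→(A,a,←)
state=A head=2 tape=__[_]abb_   (A,_)→(C,_,→)
state=C head=3 tape=___[a]bb_   (C,a)→(E,_,→)
state=E head=4 tape=____[b]b_   (E,b)→(A,b,→)
state=A head=5 tape=____b[b]_   (A,b)→(C,_,→)
state=C head=6 tape=____b_[_]   (C,_)→(B,c,←)
state=B head=5 tape=____b[_]c   (B,_)→(A,b,→)
state=A head=6 tape=____bb[c]   (A,c)→(C,c,←)
state=C head=5 tape=____b[b]c   (C,b)→(D,b,←)
state=D head=4 tape=____[b]bc   (D,b)→(C,a,→)
state=C head=5 tape=____a[b]c   (C,b)→(D,b,←)
state=D head=4 tape=____[a]bc   (D,a)→(B,_,←)
state=B head=3 tape=___[_]_bc   (B,_)→(A,b,→)
state=A head=4 tape=___b[_]bc   (A,_)→(C,_,→)
state=C head=5 tape=___b_[b]c   (C,b)→(D,b,←)
state=D head=4 tape=___b[_]bc   (D,_)→(E,c,→)
state=E head=5 tape=___bc[b]c   (E,b)→(A,b,→)
state=A head=6 tape=___bcb[c]   (A,c)→(C,c,←)
state=C head=5 tape=___bc[b]c   (C,b)→(D,b,←)
state=D head=4 tape=___b[c]bc   (D,c)→(B,c,←)
state=B head=3 tape=___[b]cbc   (B,b)→(H,a,→)
state=H head=4 tape=___a[c]bc
M halts after 26 transitions.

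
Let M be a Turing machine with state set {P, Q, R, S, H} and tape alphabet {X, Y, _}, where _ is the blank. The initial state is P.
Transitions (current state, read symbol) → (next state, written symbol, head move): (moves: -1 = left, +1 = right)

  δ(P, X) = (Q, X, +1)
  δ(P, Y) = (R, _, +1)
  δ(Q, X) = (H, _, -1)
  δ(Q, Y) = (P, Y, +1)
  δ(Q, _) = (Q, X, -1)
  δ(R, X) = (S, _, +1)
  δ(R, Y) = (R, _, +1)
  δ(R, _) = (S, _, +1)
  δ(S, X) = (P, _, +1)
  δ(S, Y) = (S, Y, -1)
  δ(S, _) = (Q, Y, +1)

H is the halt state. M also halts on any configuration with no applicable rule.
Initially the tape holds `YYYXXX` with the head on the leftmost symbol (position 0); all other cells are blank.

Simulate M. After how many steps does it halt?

state=P head=0 tape=[Y]YYXXX_   (P,Y)→(R,_,+1)
state=R head=1 tape=_[Y]YXXX_   (R,Y)→(R,_,+1)
state=R head=2 tape=__[Y]XXX_   (R,Y)→(R,_,+1)
state=R head=3 tape=___[X]XX_   (R,X)→(S,_,+1)
state=S head=4 tape=____[X]X_   (S,X)→(P,_,+1)
state=P head=5 tape=_____[X]_   (P,X)→(Q,X,+1)
state=Q head=6 tape=_____X[_]   (Q,_)→(Q,X,-1)
state=Q head=5 tape=_____[X]X   (Q,X)→(H,_,-1)
state=H head=4 tape=____[_]_X
M halts after 8 transitions.

8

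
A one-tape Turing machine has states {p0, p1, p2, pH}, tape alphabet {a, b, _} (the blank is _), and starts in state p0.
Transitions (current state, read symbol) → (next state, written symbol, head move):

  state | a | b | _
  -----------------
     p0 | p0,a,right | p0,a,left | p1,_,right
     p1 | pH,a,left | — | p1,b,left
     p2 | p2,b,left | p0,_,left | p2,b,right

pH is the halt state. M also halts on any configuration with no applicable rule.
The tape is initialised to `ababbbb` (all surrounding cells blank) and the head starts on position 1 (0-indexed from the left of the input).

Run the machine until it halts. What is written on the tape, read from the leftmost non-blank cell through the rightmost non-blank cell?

aaaaaaabb

p0 | a[b]abbbb__   read b → write a, move left, go to p0
p0 | [a]aabbbb__   read a → write a, move right, go to p0
p0 | a[a]abbbb__   read a → write a, move right, go to p0
p0 | aa[a]bbbb__   read a → write a, move right, go to p0
p0 | aaa[b]bbb__   read b → write a, move left, go to p0
p0 | aa[a]abbb__   read a → write a, move right, go to p0
p0 | aaa[a]bbb__   read a → write a, move right, go to p0
p0 | aaaa[b]bb__   read b → write a, move left, go to p0
p0 | aaa[a]abb__   read a → write a, move right, go to p0
p0 | aaaa[a]bb__   read a → write a, move right, go to p0
p0 | aaaaa[b]b__   read b → write a, move left, go to p0
p0 | aaaa[a]ab__   read a → write a, move right, go to p0
p0 | aaaaa[a]b__   read a → write a, move right, go to p0
p0 | aaaaaa[b]__   read b → write a, move left, go to p0
p0 | aaaaa[a]a__   read a → write a, move right, go to p0
p0 | aaaaaa[a]__   read a → write a, move right, go to p0
p0 | aaaaaaa[_]_   read _ → write _, move right, go to p1
p1 | aaaaaaa_[_]   read _ → write b, move left, go to p1
p1 | aaaaaaa[_]b   read _ → write b, move left, go to p1
p1 | aaaaaa[a]bb   read a → write a, move left, go to pH
pH | aaaaa[a]abb
The non-blank tape span at halt is aaaaaaabb.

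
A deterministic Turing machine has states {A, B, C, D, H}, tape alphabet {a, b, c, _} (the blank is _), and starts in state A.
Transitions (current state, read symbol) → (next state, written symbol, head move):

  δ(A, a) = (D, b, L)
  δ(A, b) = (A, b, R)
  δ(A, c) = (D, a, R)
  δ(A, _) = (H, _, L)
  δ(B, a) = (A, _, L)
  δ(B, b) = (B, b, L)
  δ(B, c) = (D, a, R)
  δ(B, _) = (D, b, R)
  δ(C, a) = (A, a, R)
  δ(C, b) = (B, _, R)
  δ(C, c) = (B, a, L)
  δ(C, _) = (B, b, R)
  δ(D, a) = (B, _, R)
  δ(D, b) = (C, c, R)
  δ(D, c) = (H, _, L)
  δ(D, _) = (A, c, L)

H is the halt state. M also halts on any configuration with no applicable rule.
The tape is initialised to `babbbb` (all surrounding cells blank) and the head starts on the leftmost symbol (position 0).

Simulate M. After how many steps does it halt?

A | [b]abbbb____   read b → write b, move R, go to A
A | b[a]bbbb____   read a → write b, move L, go to D
D | [b]bbbbb____   read b → write c, move R, go to C
C | c[b]bbbb____   read b → write _, move R, go to B
B | c_[b]bbb____   read b → write b, move L, go to B
B | c[_]bbbb____   read _ → write b, move R, go to D
D | cb[b]bbb____   read b → write c, move R, go to C
C | cbc[b]bb____   read b → write _, move R, go to B
B | cbc_[b]b____   read b → write b, move L, go to B
B | cbc[_]bb____   read _ → write b, move R, go to D
D | cbcb[b]b____   read b → write c, move R, go to C
C | cbcbc[b]____   read b → write _, move R, go to B
B | cbcbc_[_]___   read _ → write b, move R, go to D
D | cbcbc_b[_]__   read _ → write c, move L, go to A
A | cbcbc_[b]c__   read b → write b, move R, go to A
A | cbcbc_b[c]__   read c → write a, move R, go to D
D | cbcbc_ba[_]_   read _ → write c, move L, go to A
A | cbcbc_b[a]c_   read a → write b, move L, go to D
D | cbcbc_[b]bc_   read b → write c, move R, go to C
C | cbcbc_c[b]c_   read b → write _, move R, go to B
B | cbcbc_c_[c]_   read c → write a, move R, go to D
D | cbcbc_c_a[_]   read _ → write c, move L, go to A
A | cbcbc_c_[a]c   read a → write b, move L, go to D
D | cbcbc_c[_]bc   read _ → write c, move L, go to A
A | cbcbc_[c]cbc   read c → write a, move R, go to D
D | cbcbc_a[c]bc   read c → write _, move L, go to H
H | cbcbc_[a]_bc
M halts after 26 transitions.

26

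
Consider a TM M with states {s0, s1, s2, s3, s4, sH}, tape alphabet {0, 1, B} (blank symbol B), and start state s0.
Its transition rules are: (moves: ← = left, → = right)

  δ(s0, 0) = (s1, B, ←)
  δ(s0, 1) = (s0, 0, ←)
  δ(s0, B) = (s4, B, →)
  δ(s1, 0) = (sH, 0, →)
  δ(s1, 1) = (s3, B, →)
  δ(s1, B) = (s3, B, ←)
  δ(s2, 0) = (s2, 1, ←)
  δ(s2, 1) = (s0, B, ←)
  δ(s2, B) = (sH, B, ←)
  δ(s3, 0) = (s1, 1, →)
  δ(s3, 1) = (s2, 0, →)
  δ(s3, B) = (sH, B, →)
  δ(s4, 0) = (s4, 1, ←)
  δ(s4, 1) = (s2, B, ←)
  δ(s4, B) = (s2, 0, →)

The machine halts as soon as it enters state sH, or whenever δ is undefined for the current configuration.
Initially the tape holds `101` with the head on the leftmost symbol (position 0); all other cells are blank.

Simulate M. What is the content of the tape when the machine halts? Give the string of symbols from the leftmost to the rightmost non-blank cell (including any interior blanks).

01

state=s0 head=0 tape=BBB[1]01   (s0,1)→(s0,0,←)
state=s0 head=-1 tape=BB[B]001   (s0,B)→(s4,B,→)
state=s4 head=0 tape=BBB[0]01   (s4,0)→(s4,1,←)
state=s4 head=-1 tape=BB[B]101   (s4,B)→(s2,0,→)
state=s2 head=0 tape=BB0[1]01   (s2,1)→(s0,B,←)
state=s0 head=-1 tape=BB[0]B01   (s0,0)→(s1,B,←)
state=s1 head=-2 tape=B[B]BB01   (s1,B)→(s3,B,←)
state=s3 head=-3 tape=[B]BBB01   (s3,B)→(sH,B,→)
state=sH head=-2 tape=B[B]BB01
The non-blank tape span at halt is 01.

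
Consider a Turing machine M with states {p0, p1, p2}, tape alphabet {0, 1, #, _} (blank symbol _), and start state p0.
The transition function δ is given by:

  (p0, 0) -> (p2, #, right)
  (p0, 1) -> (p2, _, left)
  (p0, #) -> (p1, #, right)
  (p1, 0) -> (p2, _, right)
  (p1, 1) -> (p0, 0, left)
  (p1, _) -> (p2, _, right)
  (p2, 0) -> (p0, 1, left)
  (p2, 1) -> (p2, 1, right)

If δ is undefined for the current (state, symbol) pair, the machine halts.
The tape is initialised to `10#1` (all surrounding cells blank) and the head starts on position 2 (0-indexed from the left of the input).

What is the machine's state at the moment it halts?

p2

state=p0 head=2 tape=10[#]1_   (p0,#)→(p1,#,right)
state=p1 head=3 tape=10#[1]_   (p1,1)→(p0,0,left)
state=p0 head=2 tape=10[#]0_   (p0,#)→(p1,#,right)
state=p1 head=3 tape=10#[0]_   (p1,0)→(p2,_,right)
state=p2 head=4 tape=10#_[_]
No transition is defined for (p2, _); M halts in state p2.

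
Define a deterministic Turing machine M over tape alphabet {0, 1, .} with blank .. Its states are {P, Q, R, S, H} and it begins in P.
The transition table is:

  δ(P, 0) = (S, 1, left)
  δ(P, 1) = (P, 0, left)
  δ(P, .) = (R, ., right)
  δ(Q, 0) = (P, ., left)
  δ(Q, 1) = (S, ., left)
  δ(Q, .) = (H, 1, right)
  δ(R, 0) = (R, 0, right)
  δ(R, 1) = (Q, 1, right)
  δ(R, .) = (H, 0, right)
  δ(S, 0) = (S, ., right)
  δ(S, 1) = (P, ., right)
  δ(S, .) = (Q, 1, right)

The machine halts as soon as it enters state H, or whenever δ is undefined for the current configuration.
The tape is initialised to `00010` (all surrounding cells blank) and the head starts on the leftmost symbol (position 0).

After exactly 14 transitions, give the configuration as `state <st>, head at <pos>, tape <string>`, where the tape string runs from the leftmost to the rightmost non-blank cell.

state=P head=0 tape=.[0]0010   (P,0)→(S,1,left)
state=S head=-1 tape=[.]10010   (S,.)→(Q,1,right)
state=Q head=0 tape=1[1]0010   (Q,1)→(S,.,left)
state=S head=-1 tape=[1].0010   (S,1)→(P,.,right)
state=P head=0 tape=.[.]0010   (P,.)→(R,.,right)
state=R head=1 tape=..[0]010   (R,0)→(R,0,right)
state=R head=2 tape=..0[0]10   (R,0)→(R,0,right)
state=R head=3 tape=..00[1]0   (R,1)→(Q,1,right)
state=Q head=4 tape=..001[0]   (Q,0)→(P,.,left)
state=P head=3 tape=..00[1].   (P,1)→(P,0,left)
state=P head=2 tape=..0[0]0.   (P,0)→(S,1,left)
state=S head=1 tape=..[0]10.   (S,0)→(S,.,right)
state=S head=2 tape=...[1]0.   (S,1)→(P,.,right)
state=P head=3 tape=....[0].   (P,0)→(S,1,left)
state=S head=2 tape=...[.]1.
After 14 steps: state S, head at 2, tape 1.

state S, head at 2, tape 1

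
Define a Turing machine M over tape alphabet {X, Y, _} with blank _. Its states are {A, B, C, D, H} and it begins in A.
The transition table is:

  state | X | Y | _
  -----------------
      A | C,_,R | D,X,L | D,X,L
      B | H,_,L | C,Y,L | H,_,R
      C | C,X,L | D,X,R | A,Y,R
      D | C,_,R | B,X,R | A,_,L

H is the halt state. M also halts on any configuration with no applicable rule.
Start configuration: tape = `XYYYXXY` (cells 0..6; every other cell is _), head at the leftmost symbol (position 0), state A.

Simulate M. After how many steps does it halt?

A | [X]YYYXXY__   read X → write _, move R, go to C
C | _[Y]YYXXY__   read Y → write X, move R, go to D
D | _X[Y]YXXY__   read Y → write X, move R, go to B
B | _XX[Y]XXY__   read Y → write Y, move L, go to C
C | _X[X]YXXY__   read X → write X, move L, go to C
C | _[X]XYXXY__   read X → write X, move L, go to C
C | [_]XXYXXY__   read _ → write Y, move R, go to A
A | Y[X]XYXXY__   read X → write _, move R, go to C
C | Y_[X]YXXY__   read X → write X, move L, go to C
C | Y[_]XYXXY__   read _ → write Y, move R, go to A
A | YY[X]YXXY__   read X → write _, move R, go to C
C | YY_[Y]XXY__   read Y → write X, move R, go to D
D | YY_X[X]XY__   read X → write _, move R, go to C
C | YY_X_[X]Y__   read X → write X, move L, go to C
C | YY_X[_]XY__   read _ → write Y, move R, go to A
A | YY_XY[X]Y__   read X → write _, move R, go to C
C | YY_XY_[Y]__   read Y → write X, move R, go to D
D | YY_XY_X[_]_   read _ → write _, move L, go to A
A | YY_XY_[X]__   read X → write _, move R, go to C
C | YY_XY__[_]_   read _ → write Y, move R, go to A
A | YY_XY__Y[_]   read _ → write X, move L, go to D
D | YY_XY__[Y]X   read Y → write X, move R, go to B
B | YY_XY__X[X]   read X → write _, move L, go to H
H | YY_XY__[X]_
M halts after 23 transitions.

23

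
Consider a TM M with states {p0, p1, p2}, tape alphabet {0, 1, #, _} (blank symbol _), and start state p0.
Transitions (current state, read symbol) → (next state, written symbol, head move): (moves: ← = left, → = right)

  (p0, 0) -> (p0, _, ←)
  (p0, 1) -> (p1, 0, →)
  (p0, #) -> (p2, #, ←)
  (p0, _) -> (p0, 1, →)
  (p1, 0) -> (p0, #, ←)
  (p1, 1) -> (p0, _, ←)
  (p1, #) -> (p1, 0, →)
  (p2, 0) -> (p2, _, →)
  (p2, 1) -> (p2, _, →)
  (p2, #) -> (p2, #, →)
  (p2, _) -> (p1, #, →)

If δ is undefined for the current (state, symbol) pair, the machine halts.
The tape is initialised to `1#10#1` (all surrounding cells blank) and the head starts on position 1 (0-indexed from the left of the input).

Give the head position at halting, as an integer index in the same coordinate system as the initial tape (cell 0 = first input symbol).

7

state=p0 head=1 tape=1[#]10#1__   (p0,#)→(p2,#,←)
state=p2 head=0 tape=[1]#10#1__   (p2,1)→(p2,_,→)
state=p2 head=1 tape=_[#]10#1__   (p2,#)→(p2,#,→)
state=p2 head=2 tape=_#[1]0#1__   (p2,1)→(p2,_,→)
state=p2 head=3 tape=_#_[0]#1__   (p2,0)→(p2,_,→)
state=p2 head=4 tape=_#__[#]1__   (p2,#)→(p2,#,→)
state=p2 head=5 tape=_#__#[1]__   (p2,1)→(p2,_,→)
state=p2 head=6 tape=_#__#_[_]_   (p2,_)→(p1,#,→)
state=p1 head=7 tape=_#__#_#[_]
At halt the head is at cell 7.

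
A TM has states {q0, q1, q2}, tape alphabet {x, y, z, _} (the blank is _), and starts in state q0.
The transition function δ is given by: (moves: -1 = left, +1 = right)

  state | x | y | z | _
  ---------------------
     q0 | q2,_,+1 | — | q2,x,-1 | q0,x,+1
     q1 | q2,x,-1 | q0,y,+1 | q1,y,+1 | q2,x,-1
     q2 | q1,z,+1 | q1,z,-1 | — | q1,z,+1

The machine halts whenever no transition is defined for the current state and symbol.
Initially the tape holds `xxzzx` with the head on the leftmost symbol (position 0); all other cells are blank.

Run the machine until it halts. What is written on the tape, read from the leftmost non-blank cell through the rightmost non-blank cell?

state=q0 head=0 tape=_[x]xzzx   (q0,x)→(q2,_,+1)
state=q2 head=1 tape=__[x]zzx   (q2,x)→(q1,z,+1)
state=q1 head=2 tape=__z[z]zx   (q1,z)→(q1,y,+1)
state=q1 head=3 tape=__zy[z]x   (q1,z)→(q1,y,+1)
state=q1 head=4 tape=__zyy[x]   (q1,x)→(q2,x,-1)
state=q2 head=3 tape=__zy[y]x   (q2,y)→(q1,z,-1)
state=q1 head=2 tape=__z[y]zx   (q1,y)→(q0,y,+1)
state=q0 head=3 tape=__zy[z]x   (q0,z)→(q2,x,-1)
state=q2 head=2 tape=__z[y]xx   (q2,y)→(q1,z,-1)
state=q1 head=1 tape=__[z]zxx   (q1,z)→(q1,y,+1)
state=q1 head=2 tape=__y[z]xx   (q1,z)→(q1,y,+1)
state=q1 head=3 tape=__yy[x]x   (q1,x)→(q2,x,-1)
state=q2 head=2 tape=__y[y]xx   (q2,y)→(q1,z,-1)
state=q1 head=1 tape=__[y]zxx   (q1,y)→(q0,y,+1)
state=q0 head=2 tape=__y[z]xx   (q0,z)→(q2,x,-1)
state=q2 head=1 tape=__[y]xxx   (q2,y)→(q1,z,-1)
state=q1 head=0 tape=_[_]zxxx   (q1,_)→(q2,x,-1)
state=q2 head=-1 tape=[_]xzxxx   (q2,_)→(q1,z,+1)
state=q1 head=0 tape=z[x]zxxx   (q1,x)→(q2,x,-1)
state=q2 head=-1 tape=[z]xzxxx
The non-blank tape span at halt is zxzxxx.

zxzxxx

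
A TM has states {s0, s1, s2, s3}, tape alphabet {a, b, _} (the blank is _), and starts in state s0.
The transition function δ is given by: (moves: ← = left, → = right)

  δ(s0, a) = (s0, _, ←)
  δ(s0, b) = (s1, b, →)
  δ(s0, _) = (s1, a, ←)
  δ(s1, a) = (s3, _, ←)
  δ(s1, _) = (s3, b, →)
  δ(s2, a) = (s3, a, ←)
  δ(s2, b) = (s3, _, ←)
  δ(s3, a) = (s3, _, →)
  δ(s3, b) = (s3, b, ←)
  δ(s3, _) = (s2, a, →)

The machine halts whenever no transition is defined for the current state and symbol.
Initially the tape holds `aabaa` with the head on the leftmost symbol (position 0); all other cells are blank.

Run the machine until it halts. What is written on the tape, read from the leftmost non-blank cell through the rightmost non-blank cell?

b______a

s0 | __[a]abaa__   read a → write _, move ←, go to s0
s0 | _[_]_abaa__   read _ → write a, move ←, go to s1
s1 | [_]a_abaa__   read _ → write b, move →, go to s3
s3 | b[a]_abaa__   read a → write _, move →, go to s3
s3 | b_[_]abaa__   read _ → write a, move →, go to s2
s2 | b_a[a]baa__   read a → write a, move ←, go to s3
s3 | b_[a]abaa__   read a → write _, move →, go to s3
s3 | b__[a]baa__   read a → write _, move →, go to s3
s3 | b___[b]aa__   read b → write b, move ←, go to s3
s3 | b__[_]baa__   read _ → write a, move →, go to s2
s2 | b__a[b]aa__   read b → write _, move ←, go to s3
s3 | b__[a]_aa__   read a → write _, move →, go to s3
s3 | b___[_]aa__   read _ → write a, move →, go to s2
s2 | b___a[a]a__   read a → write a, move ←, go to s3
s3 | b___[a]aa__   read a → write _, move →, go to s3
s3 | b____[a]a__   read a → write _, move →, go to s3
s3 | b_____[a]__   read a → write _, move →, go to s3
s3 | b______[_]_   read _ → write a, move →, go to s2
s2 | b______a[_]
The non-blank tape span at halt is b______a.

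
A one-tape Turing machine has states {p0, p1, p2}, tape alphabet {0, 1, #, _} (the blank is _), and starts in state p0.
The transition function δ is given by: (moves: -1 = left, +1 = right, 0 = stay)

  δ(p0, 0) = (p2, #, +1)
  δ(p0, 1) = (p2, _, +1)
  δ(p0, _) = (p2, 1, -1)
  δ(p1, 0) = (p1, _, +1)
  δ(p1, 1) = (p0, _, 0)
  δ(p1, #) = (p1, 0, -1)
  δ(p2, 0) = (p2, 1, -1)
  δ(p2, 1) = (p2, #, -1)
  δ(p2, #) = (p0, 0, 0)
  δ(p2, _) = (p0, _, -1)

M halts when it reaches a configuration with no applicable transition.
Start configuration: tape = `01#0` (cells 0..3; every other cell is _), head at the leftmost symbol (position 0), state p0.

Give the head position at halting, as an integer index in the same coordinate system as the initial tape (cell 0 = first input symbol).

p0 | [0]1#0_   read 0 → write #, move +1, go to p2
p2 | #[1]#0_   read 1 → write #, move -1, go to p2
p2 | [#]##0_   read # → write 0, move 0, go to p0
p0 | [0]##0_   read 0 → write #, move +1, go to p2
p2 | #[#]#0_   read # → write 0, move 0, go to p0
p0 | #[0]#0_   read 0 → write #, move +1, go to p2
p2 | ##[#]0_   read # → write 0, move 0, go to p0
p0 | ##[0]0_   read 0 → write #, move +1, go to p2
p2 | ###[0]_   read 0 → write 1, move -1, go to p2
p2 | ##[#]1_   read # → write 0, move 0, go to p0
p0 | ##[0]1_   read 0 → write #, move +1, go to p2
p2 | ###[1]_   read 1 → write #, move -1, go to p2
p2 | ##[#]#_   read # → write 0, move 0, go to p0
p0 | ##[0]#_   read 0 → write #, move +1, go to p2
p2 | ###[#]_   read # → write 0, move 0, go to p0
p0 | ###[0]_   read 0 → write #, move +1, go to p2
p2 | ####[_]   read _ → write _, move -1, go to p0
p0 | ###[#]_
At halt the head is at cell 3.

3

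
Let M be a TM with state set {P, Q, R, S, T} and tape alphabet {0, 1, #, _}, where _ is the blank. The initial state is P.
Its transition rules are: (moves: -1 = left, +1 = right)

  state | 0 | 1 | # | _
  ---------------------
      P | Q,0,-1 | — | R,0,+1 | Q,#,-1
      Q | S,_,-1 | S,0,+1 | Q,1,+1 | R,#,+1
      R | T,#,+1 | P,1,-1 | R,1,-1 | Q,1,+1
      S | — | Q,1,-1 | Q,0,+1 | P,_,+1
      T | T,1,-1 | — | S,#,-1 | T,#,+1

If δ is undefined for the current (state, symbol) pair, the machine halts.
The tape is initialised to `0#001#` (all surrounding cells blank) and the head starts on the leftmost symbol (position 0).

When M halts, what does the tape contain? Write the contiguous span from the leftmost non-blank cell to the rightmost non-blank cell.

P | _____[0]#001#   read 0 → write 0, move -1, go to Q
Q | ____[_]0#001#   read _ → write #, move +1, go to R
R | ____#[0]#001#   read 0 → write #, move +1, go to T
T | ____##[#]001#   read # → write #, move -1, go to S
S | ____#[#]#001#   read # → write 0, move +1, go to Q
Q | ____#0[#]001#   read # → write 1, move +1, go to Q
Q | ____#01[0]01#   read 0 → write _, move -1, go to S
S | ____#0[1]_01#   read 1 → write 1, move -1, go to Q
Q | ____#[0]1_01#   read 0 → write _, move -1, go to S
S | ____[#]_1_01#   read # → write 0, move +1, go to Q
Q | ____0[_]1_01#   read _ → write #, move +1, go to R
R | ____0#[1]_01#   read 1 → write 1, move -1, go to P
P | ____0[#]1_01#   read # → write 0, move +1, go to R
R | ____00[1]_01#   read 1 → write 1, move -1, go to P
P | ____0[0]1_01#   read 0 → write 0, move -1, go to Q
Q | ____[0]01_01#   read 0 → write _, move -1, go to S
S | ___[_]_01_01#   read _ → write _, move +1, go to P
P | ____[_]01_01#   read _ → write #, move -1, go to Q
Q | ___[_]#01_01#   read _ → write #, move +1, go to R
R | ___#[#]01_01#   read # → write 1, move -1, go to R
R | ___[#]101_01#   read # → write 1, move -1, go to R
R | __[_]1101_01#   read _ → write 1, move +1, go to Q
Q | __1[1]101_01#   read 1 → write 0, move +1, go to S
S | __10[1]01_01#   read 1 → write 1, move -1, go to Q
Q | __1[0]101_01#   read 0 → write _, move -1, go to S
S | __[1]_101_01#   read 1 → write 1, move -1, go to Q
Q | _[_]1_101_01#   read _ → write #, move +1, go to R
R | _#[1]_101_01#   read 1 → write 1, move -1, go to P
P | _[#]1_101_01#   read # → write 0, move +1, go to R
R | _0[1]_101_01#   read 1 → write 1, move -1, go to P
P | _[0]1_101_01#   read 0 → write 0, move -1, go to Q
Q | [_]01_101_01#   read _ → write #, move +1, go to R
R | #[0]1_101_01#   read 0 → write #, move +1, go to T
T | ##[1]_101_01#
The non-blank tape span at halt is ##1_101_01#.

##1_101_01#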